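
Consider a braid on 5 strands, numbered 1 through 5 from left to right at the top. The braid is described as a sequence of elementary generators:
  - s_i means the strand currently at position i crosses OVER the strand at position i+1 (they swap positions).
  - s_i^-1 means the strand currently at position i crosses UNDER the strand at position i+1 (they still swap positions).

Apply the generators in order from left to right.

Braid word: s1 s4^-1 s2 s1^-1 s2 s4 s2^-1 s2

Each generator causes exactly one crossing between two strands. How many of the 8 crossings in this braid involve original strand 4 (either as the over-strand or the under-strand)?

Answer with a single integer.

Answer: 2

Derivation:
Gen 1: crossing 1x2. Involves strand 4? no. Count so far: 0
Gen 2: crossing 4x5. Involves strand 4? yes. Count so far: 1
Gen 3: crossing 1x3. Involves strand 4? no. Count so far: 1
Gen 4: crossing 2x3. Involves strand 4? no. Count so far: 1
Gen 5: crossing 2x1. Involves strand 4? no. Count so far: 1
Gen 6: crossing 5x4. Involves strand 4? yes. Count so far: 2
Gen 7: crossing 1x2. Involves strand 4? no. Count so far: 2
Gen 8: crossing 2x1. Involves strand 4? no. Count so far: 2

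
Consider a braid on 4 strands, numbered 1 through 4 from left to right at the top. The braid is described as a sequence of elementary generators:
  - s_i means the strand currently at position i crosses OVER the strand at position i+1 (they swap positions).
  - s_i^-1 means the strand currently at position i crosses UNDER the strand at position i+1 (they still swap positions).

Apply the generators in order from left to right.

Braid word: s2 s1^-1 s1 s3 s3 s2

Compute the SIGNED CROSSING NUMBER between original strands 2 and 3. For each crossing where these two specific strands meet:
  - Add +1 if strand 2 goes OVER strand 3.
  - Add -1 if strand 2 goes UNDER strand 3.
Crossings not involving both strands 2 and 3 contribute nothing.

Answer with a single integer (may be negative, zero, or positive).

Gen 1: 2 over 3. Both 2&3? yes. Contrib: +1. Sum: 1
Gen 2: crossing 1x3. Both 2&3? no. Sum: 1
Gen 3: crossing 3x1. Both 2&3? no. Sum: 1
Gen 4: crossing 2x4. Both 2&3? no. Sum: 1
Gen 5: crossing 4x2. Both 2&3? no. Sum: 1
Gen 6: 3 over 2. Both 2&3? yes. Contrib: -1. Sum: 0

Answer: 0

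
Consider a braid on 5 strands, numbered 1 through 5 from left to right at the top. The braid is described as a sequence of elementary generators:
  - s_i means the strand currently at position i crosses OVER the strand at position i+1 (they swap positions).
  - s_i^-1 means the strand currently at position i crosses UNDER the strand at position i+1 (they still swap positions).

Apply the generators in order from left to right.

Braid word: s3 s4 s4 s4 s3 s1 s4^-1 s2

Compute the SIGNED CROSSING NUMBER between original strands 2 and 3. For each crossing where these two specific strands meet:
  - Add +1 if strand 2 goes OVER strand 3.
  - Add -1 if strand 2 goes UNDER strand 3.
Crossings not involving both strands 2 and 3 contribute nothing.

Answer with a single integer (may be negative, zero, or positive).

Gen 1: crossing 3x4. Both 2&3? no. Sum: 0
Gen 2: crossing 3x5. Both 2&3? no. Sum: 0
Gen 3: crossing 5x3. Both 2&3? no. Sum: 0
Gen 4: crossing 3x5. Both 2&3? no. Sum: 0
Gen 5: crossing 4x5. Both 2&3? no. Sum: 0
Gen 6: crossing 1x2. Both 2&3? no. Sum: 0
Gen 7: crossing 4x3. Both 2&3? no. Sum: 0
Gen 8: crossing 1x5. Both 2&3? no. Sum: 0

Answer: 0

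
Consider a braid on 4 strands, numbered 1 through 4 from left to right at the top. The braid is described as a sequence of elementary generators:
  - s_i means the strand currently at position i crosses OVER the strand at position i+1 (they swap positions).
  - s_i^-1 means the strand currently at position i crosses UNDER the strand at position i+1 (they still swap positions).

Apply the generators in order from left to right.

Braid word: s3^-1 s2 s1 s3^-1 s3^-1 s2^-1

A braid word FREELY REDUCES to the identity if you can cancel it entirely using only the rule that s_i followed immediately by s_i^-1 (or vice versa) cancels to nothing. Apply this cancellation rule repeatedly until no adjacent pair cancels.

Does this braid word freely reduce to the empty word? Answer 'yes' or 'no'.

Answer: no

Derivation:
Gen 1 (s3^-1): push. Stack: [s3^-1]
Gen 2 (s2): push. Stack: [s3^-1 s2]
Gen 3 (s1): push. Stack: [s3^-1 s2 s1]
Gen 4 (s3^-1): push. Stack: [s3^-1 s2 s1 s3^-1]
Gen 5 (s3^-1): push. Stack: [s3^-1 s2 s1 s3^-1 s3^-1]
Gen 6 (s2^-1): push. Stack: [s3^-1 s2 s1 s3^-1 s3^-1 s2^-1]
Reduced word: s3^-1 s2 s1 s3^-1 s3^-1 s2^-1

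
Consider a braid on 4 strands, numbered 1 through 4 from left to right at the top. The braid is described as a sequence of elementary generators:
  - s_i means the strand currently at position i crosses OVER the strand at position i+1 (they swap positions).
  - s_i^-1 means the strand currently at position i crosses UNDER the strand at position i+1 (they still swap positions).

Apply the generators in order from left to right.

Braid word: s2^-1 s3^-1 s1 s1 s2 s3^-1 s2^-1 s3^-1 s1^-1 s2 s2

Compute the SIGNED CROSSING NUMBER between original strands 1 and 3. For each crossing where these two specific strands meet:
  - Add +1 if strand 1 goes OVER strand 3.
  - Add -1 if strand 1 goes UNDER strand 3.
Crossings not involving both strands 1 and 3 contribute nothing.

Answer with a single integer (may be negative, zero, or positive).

Gen 1: crossing 2x3. Both 1&3? no. Sum: 0
Gen 2: crossing 2x4. Both 1&3? no. Sum: 0
Gen 3: 1 over 3. Both 1&3? yes. Contrib: +1. Sum: 1
Gen 4: 3 over 1. Both 1&3? yes. Contrib: -1. Sum: 0
Gen 5: crossing 3x4. Both 1&3? no. Sum: 0
Gen 6: crossing 3x2. Both 1&3? no. Sum: 0
Gen 7: crossing 4x2. Both 1&3? no. Sum: 0
Gen 8: crossing 4x3. Both 1&3? no. Sum: 0
Gen 9: crossing 1x2. Both 1&3? no. Sum: 0
Gen 10: 1 over 3. Both 1&3? yes. Contrib: +1. Sum: 1
Gen 11: 3 over 1. Both 1&3? yes. Contrib: -1. Sum: 0

Answer: 0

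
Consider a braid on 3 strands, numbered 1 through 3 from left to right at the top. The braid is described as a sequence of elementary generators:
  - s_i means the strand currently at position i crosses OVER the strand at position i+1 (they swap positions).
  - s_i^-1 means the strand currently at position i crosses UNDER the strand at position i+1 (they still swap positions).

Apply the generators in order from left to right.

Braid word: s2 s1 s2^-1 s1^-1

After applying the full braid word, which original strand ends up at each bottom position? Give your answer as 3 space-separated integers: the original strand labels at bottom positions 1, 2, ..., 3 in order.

Answer: 2 3 1

Derivation:
Gen 1 (s2): strand 2 crosses over strand 3. Perm now: [1 3 2]
Gen 2 (s1): strand 1 crosses over strand 3. Perm now: [3 1 2]
Gen 3 (s2^-1): strand 1 crosses under strand 2. Perm now: [3 2 1]
Gen 4 (s1^-1): strand 3 crosses under strand 2. Perm now: [2 3 1]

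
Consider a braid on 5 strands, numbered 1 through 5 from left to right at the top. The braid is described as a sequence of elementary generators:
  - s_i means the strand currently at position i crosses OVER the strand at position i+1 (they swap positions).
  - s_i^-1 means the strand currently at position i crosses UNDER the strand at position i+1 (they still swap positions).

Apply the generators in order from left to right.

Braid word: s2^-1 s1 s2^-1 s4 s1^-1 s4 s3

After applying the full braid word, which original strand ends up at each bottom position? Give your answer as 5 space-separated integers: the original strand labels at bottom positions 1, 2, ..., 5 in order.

Gen 1 (s2^-1): strand 2 crosses under strand 3. Perm now: [1 3 2 4 5]
Gen 2 (s1): strand 1 crosses over strand 3. Perm now: [3 1 2 4 5]
Gen 3 (s2^-1): strand 1 crosses under strand 2. Perm now: [3 2 1 4 5]
Gen 4 (s4): strand 4 crosses over strand 5. Perm now: [3 2 1 5 4]
Gen 5 (s1^-1): strand 3 crosses under strand 2. Perm now: [2 3 1 5 4]
Gen 6 (s4): strand 5 crosses over strand 4. Perm now: [2 3 1 4 5]
Gen 7 (s3): strand 1 crosses over strand 4. Perm now: [2 3 4 1 5]

Answer: 2 3 4 1 5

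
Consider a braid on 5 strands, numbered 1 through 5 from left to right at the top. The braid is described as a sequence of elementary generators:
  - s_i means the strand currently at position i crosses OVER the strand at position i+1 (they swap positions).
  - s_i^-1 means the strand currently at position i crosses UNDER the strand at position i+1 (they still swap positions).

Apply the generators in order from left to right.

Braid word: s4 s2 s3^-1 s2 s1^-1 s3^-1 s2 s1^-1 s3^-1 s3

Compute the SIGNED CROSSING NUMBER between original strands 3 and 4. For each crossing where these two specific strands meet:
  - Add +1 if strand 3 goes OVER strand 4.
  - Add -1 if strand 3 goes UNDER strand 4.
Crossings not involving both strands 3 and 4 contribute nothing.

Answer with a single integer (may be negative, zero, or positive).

Answer: 0

Derivation:
Gen 1: crossing 4x5. Both 3&4? no. Sum: 0
Gen 2: crossing 2x3. Both 3&4? no. Sum: 0
Gen 3: crossing 2x5. Both 3&4? no. Sum: 0
Gen 4: crossing 3x5. Both 3&4? no. Sum: 0
Gen 5: crossing 1x5. Both 3&4? no. Sum: 0
Gen 6: crossing 3x2. Both 3&4? no. Sum: 0
Gen 7: crossing 1x2. Both 3&4? no. Sum: 0
Gen 8: crossing 5x2. Both 3&4? no. Sum: 0
Gen 9: crossing 1x3. Both 3&4? no. Sum: 0
Gen 10: crossing 3x1. Both 3&4? no. Sum: 0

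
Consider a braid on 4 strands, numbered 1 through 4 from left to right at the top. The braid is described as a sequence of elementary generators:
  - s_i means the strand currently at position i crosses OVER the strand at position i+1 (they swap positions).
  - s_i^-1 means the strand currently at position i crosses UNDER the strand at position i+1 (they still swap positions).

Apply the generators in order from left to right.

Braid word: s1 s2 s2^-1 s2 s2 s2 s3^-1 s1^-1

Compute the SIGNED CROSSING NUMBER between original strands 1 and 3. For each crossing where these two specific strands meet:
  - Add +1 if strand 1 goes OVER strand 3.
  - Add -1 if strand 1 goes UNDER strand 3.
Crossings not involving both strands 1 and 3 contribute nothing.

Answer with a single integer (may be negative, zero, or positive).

Gen 1: crossing 1x2. Both 1&3? no. Sum: 0
Gen 2: 1 over 3. Both 1&3? yes. Contrib: +1. Sum: 1
Gen 3: 3 under 1. Both 1&3? yes. Contrib: +1. Sum: 2
Gen 4: 1 over 3. Both 1&3? yes. Contrib: +1. Sum: 3
Gen 5: 3 over 1. Both 1&3? yes. Contrib: -1. Sum: 2
Gen 6: 1 over 3. Both 1&3? yes. Contrib: +1. Sum: 3
Gen 7: crossing 1x4. Both 1&3? no. Sum: 3
Gen 8: crossing 2x3. Both 1&3? no. Sum: 3

Answer: 3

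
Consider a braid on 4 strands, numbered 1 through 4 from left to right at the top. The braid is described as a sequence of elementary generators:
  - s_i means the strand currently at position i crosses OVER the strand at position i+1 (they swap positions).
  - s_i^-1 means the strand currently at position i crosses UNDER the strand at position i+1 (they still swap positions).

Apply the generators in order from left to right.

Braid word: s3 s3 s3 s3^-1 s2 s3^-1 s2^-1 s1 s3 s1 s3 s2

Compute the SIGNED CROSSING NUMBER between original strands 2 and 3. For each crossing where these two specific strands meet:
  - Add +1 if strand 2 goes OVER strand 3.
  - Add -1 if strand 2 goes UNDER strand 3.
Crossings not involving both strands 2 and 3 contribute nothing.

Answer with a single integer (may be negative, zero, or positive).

Gen 1: crossing 3x4. Both 2&3? no. Sum: 0
Gen 2: crossing 4x3. Both 2&3? no. Sum: 0
Gen 3: crossing 3x4. Both 2&3? no. Sum: 0
Gen 4: crossing 4x3. Both 2&3? no. Sum: 0
Gen 5: 2 over 3. Both 2&3? yes. Contrib: +1. Sum: 1
Gen 6: crossing 2x4. Both 2&3? no. Sum: 1
Gen 7: crossing 3x4. Both 2&3? no. Sum: 1
Gen 8: crossing 1x4. Both 2&3? no. Sum: 1
Gen 9: 3 over 2. Both 2&3? yes. Contrib: -1. Sum: 0
Gen 10: crossing 4x1. Both 2&3? no. Sum: 0
Gen 11: 2 over 3. Both 2&3? yes. Contrib: +1. Sum: 1
Gen 12: crossing 4x3. Both 2&3? no. Sum: 1

Answer: 1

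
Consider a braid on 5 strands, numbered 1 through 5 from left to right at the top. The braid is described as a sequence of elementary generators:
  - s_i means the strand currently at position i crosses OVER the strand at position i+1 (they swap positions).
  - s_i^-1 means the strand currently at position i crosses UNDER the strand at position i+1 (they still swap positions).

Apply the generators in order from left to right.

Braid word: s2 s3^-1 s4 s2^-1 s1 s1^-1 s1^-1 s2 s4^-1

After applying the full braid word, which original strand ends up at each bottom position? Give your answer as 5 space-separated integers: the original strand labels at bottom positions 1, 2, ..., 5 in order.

Gen 1 (s2): strand 2 crosses over strand 3. Perm now: [1 3 2 4 5]
Gen 2 (s3^-1): strand 2 crosses under strand 4. Perm now: [1 3 4 2 5]
Gen 3 (s4): strand 2 crosses over strand 5. Perm now: [1 3 4 5 2]
Gen 4 (s2^-1): strand 3 crosses under strand 4. Perm now: [1 4 3 5 2]
Gen 5 (s1): strand 1 crosses over strand 4. Perm now: [4 1 3 5 2]
Gen 6 (s1^-1): strand 4 crosses under strand 1. Perm now: [1 4 3 5 2]
Gen 7 (s1^-1): strand 1 crosses under strand 4. Perm now: [4 1 3 5 2]
Gen 8 (s2): strand 1 crosses over strand 3. Perm now: [4 3 1 5 2]
Gen 9 (s4^-1): strand 5 crosses under strand 2. Perm now: [4 3 1 2 5]

Answer: 4 3 1 2 5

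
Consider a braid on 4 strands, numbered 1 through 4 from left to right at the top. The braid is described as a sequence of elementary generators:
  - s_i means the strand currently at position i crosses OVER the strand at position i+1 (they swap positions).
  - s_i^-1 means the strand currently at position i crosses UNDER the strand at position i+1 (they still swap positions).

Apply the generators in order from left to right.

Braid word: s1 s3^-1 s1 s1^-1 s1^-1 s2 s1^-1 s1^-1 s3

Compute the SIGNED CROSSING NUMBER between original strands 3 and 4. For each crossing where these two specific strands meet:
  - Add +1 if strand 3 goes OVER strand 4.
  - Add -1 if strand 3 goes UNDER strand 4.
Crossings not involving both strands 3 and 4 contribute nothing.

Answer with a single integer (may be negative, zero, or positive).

Gen 1: crossing 1x2. Both 3&4? no. Sum: 0
Gen 2: 3 under 4. Both 3&4? yes. Contrib: -1. Sum: -1
Gen 3: crossing 2x1. Both 3&4? no. Sum: -1
Gen 4: crossing 1x2. Both 3&4? no. Sum: -1
Gen 5: crossing 2x1. Both 3&4? no. Sum: -1
Gen 6: crossing 2x4. Both 3&4? no. Sum: -1
Gen 7: crossing 1x4. Both 3&4? no. Sum: -1
Gen 8: crossing 4x1. Both 3&4? no. Sum: -1
Gen 9: crossing 2x3. Both 3&4? no. Sum: -1

Answer: -1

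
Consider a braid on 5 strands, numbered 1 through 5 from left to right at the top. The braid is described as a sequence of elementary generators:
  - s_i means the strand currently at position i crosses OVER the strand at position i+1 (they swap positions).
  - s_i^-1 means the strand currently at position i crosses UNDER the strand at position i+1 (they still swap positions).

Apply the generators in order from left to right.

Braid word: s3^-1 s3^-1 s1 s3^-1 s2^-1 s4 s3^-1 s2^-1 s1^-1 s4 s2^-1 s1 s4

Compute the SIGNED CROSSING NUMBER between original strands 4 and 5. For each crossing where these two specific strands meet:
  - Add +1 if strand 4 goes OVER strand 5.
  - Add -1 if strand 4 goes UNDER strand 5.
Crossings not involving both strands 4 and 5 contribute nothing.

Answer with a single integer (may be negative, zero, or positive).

Answer: -2

Derivation:
Gen 1: crossing 3x4. Both 4&5? no. Sum: 0
Gen 2: crossing 4x3. Both 4&5? no. Sum: 0
Gen 3: crossing 1x2. Both 4&5? no. Sum: 0
Gen 4: crossing 3x4. Both 4&5? no. Sum: 0
Gen 5: crossing 1x4. Both 4&5? no. Sum: 0
Gen 6: crossing 3x5. Both 4&5? no. Sum: 0
Gen 7: crossing 1x5. Both 4&5? no. Sum: 0
Gen 8: 4 under 5. Both 4&5? yes. Contrib: -1. Sum: -1
Gen 9: crossing 2x5. Both 4&5? no. Sum: -1
Gen 10: crossing 1x3. Both 4&5? no. Sum: -1
Gen 11: crossing 2x4. Both 4&5? no. Sum: -1
Gen 12: 5 over 4. Both 4&5? yes. Contrib: -1. Sum: -2
Gen 13: crossing 3x1. Both 4&5? no. Sum: -2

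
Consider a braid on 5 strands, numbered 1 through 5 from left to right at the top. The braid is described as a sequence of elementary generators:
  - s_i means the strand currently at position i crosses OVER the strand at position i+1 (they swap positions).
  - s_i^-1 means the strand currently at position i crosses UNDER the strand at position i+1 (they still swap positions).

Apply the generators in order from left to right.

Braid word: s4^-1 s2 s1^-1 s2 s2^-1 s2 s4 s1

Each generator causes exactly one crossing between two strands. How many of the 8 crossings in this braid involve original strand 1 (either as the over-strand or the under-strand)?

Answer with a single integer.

Gen 1: crossing 4x5. Involves strand 1? no. Count so far: 0
Gen 2: crossing 2x3. Involves strand 1? no. Count so far: 0
Gen 3: crossing 1x3. Involves strand 1? yes. Count so far: 1
Gen 4: crossing 1x2. Involves strand 1? yes. Count so far: 2
Gen 5: crossing 2x1. Involves strand 1? yes. Count so far: 3
Gen 6: crossing 1x2. Involves strand 1? yes. Count so far: 4
Gen 7: crossing 5x4. Involves strand 1? no. Count so far: 4
Gen 8: crossing 3x2. Involves strand 1? no. Count so far: 4

Answer: 4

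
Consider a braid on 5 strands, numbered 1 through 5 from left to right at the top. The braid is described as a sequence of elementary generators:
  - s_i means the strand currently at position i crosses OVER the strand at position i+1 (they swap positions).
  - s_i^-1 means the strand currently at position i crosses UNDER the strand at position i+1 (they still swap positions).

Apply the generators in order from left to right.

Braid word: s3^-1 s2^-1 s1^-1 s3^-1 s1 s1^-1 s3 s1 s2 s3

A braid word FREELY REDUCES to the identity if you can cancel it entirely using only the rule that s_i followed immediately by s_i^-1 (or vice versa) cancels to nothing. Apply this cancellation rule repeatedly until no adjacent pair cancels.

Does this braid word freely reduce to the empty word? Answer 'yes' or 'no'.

Answer: yes

Derivation:
Gen 1 (s3^-1): push. Stack: [s3^-1]
Gen 2 (s2^-1): push. Stack: [s3^-1 s2^-1]
Gen 3 (s1^-1): push. Stack: [s3^-1 s2^-1 s1^-1]
Gen 4 (s3^-1): push. Stack: [s3^-1 s2^-1 s1^-1 s3^-1]
Gen 5 (s1): push. Stack: [s3^-1 s2^-1 s1^-1 s3^-1 s1]
Gen 6 (s1^-1): cancels prior s1. Stack: [s3^-1 s2^-1 s1^-1 s3^-1]
Gen 7 (s3): cancels prior s3^-1. Stack: [s3^-1 s2^-1 s1^-1]
Gen 8 (s1): cancels prior s1^-1. Stack: [s3^-1 s2^-1]
Gen 9 (s2): cancels prior s2^-1. Stack: [s3^-1]
Gen 10 (s3): cancels prior s3^-1. Stack: []
Reduced word: (empty)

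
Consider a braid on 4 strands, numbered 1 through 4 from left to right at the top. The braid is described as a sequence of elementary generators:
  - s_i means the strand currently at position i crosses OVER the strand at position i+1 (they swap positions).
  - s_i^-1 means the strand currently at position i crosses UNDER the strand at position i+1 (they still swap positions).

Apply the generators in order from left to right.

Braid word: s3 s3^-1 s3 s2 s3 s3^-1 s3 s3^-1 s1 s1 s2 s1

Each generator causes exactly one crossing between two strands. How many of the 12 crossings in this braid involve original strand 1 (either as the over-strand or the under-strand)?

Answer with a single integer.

Answer: 3

Derivation:
Gen 1: crossing 3x4. Involves strand 1? no. Count so far: 0
Gen 2: crossing 4x3. Involves strand 1? no. Count so far: 0
Gen 3: crossing 3x4. Involves strand 1? no. Count so far: 0
Gen 4: crossing 2x4. Involves strand 1? no. Count so far: 0
Gen 5: crossing 2x3. Involves strand 1? no. Count so far: 0
Gen 6: crossing 3x2. Involves strand 1? no. Count so far: 0
Gen 7: crossing 2x3. Involves strand 1? no. Count so far: 0
Gen 8: crossing 3x2. Involves strand 1? no. Count so far: 0
Gen 9: crossing 1x4. Involves strand 1? yes. Count so far: 1
Gen 10: crossing 4x1. Involves strand 1? yes. Count so far: 2
Gen 11: crossing 4x2. Involves strand 1? no. Count so far: 2
Gen 12: crossing 1x2. Involves strand 1? yes. Count so far: 3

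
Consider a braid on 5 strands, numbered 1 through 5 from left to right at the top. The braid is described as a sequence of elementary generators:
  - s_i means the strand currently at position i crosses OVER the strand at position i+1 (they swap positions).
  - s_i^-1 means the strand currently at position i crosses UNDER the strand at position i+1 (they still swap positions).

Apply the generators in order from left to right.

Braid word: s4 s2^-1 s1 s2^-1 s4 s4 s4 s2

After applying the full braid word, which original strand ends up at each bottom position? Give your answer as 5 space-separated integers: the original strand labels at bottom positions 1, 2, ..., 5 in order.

Gen 1 (s4): strand 4 crosses over strand 5. Perm now: [1 2 3 5 4]
Gen 2 (s2^-1): strand 2 crosses under strand 3. Perm now: [1 3 2 5 4]
Gen 3 (s1): strand 1 crosses over strand 3. Perm now: [3 1 2 5 4]
Gen 4 (s2^-1): strand 1 crosses under strand 2. Perm now: [3 2 1 5 4]
Gen 5 (s4): strand 5 crosses over strand 4. Perm now: [3 2 1 4 5]
Gen 6 (s4): strand 4 crosses over strand 5. Perm now: [3 2 1 5 4]
Gen 7 (s4): strand 5 crosses over strand 4. Perm now: [3 2 1 4 5]
Gen 8 (s2): strand 2 crosses over strand 1. Perm now: [3 1 2 4 5]

Answer: 3 1 2 4 5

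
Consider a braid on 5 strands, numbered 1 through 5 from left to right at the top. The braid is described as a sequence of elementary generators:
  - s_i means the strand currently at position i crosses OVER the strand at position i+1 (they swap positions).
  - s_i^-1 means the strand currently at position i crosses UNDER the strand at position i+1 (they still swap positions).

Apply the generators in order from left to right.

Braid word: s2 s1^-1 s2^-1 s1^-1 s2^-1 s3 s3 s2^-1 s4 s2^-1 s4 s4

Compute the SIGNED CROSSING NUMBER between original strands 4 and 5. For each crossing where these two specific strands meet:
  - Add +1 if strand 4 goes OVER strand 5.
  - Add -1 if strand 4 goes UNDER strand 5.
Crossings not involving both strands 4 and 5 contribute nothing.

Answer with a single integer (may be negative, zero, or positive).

Gen 1: crossing 2x3. Both 4&5? no. Sum: 0
Gen 2: crossing 1x3. Both 4&5? no. Sum: 0
Gen 3: crossing 1x2. Both 4&5? no. Sum: 0
Gen 4: crossing 3x2. Both 4&5? no. Sum: 0
Gen 5: crossing 3x1. Both 4&5? no. Sum: 0
Gen 6: crossing 3x4. Both 4&5? no. Sum: 0
Gen 7: crossing 4x3. Both 4&5? no. Sum: 0
Gen 8: crossing 1x3. Both 4&5? no. Sum: 0
Gen 9: 4 over 5. Both 4&5? yes. Contrib: +1. Sum: 1
Gen 10: crossing 3x1. Both 4&5? no. Sum: 1
Gen 11: 5 over 4. Both 4&5? yes. Contrib: -1. Sum: 0
Gen 12: 4 over 5. Both 4&5? yes. Contrib: +1. Sum: 1

Answer: 1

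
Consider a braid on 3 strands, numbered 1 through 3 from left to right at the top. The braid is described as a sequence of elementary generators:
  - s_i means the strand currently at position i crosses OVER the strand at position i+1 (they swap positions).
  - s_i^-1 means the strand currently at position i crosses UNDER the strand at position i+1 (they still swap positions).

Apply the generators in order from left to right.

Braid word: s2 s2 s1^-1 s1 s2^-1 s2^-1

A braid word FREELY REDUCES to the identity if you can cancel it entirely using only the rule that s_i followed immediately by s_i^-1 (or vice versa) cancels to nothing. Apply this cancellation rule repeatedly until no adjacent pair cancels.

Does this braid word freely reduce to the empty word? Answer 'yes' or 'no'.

Answer: yes

Derivation:
Gen 1 (s2): push. Stack: [s2]
Gen 2 (s2): push. Stack: [s2 s2]
Gen 3 (s1^-1): push. Stack: [s2 s2 s1^-1]
Gen 4 (s1): cancels prior s1^-1. Stack: [s2 s2]
Gen 5 (s2^-1): cancels prior s2. Stack: [s2]
Gen 6 (s2^-1): cancels prior s2. Stack: []
Reduced word: (empty)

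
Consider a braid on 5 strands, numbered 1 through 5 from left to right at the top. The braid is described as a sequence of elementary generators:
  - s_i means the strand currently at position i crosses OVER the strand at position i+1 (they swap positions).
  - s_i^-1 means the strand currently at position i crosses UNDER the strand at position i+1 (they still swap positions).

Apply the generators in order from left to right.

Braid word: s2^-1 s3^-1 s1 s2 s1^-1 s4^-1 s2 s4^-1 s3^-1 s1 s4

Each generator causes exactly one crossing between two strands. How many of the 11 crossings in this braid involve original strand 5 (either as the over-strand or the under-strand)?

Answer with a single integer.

Answer: 3

Derivation:
Gen 1: crossing 2x3. Involves strand 5? no. Count so far: 0
Gen 2: crossing 2x4. Involves strand 5? no. Count so far: 0
Gen 3: crossing 1x3. Involves strand 5? no. Count so far: 0
Gen 4: crossing 1x4. Involves strand 5? no. Count so far: 0
Gen 5: crossing 3x4. Involves strand 5? no. Count so far: 0
Gen 6: crossing 2x5. Involves strand 5? yes. Count so far: 1
Gen 7: crossing 3x1. Involves strand 5? no. Count so far: 1
Gen 8: crossing 5x2. Involves strand 5? yes. Count so far: 2
Gen 9: crossing 3x2. Involves strand 5? no. Count so far: 2
Gen 10: crossing 4x1. Involves strand 5? no. Count so far: 2
Gen 11: crossing 3x5. Involves strand 5? yes. Count so far: 3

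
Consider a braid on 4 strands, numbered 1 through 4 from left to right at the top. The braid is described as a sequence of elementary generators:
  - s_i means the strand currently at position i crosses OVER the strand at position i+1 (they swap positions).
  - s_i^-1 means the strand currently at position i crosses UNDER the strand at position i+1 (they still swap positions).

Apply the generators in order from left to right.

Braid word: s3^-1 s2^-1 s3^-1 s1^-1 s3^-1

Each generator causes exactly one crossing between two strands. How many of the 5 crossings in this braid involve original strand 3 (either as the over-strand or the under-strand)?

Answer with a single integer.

Answer: 3

Derivation:
Gen 1: crossing 3x4. Involves strand 3? yes. Count so far: 1
Gen 2: crossing 2x4. Involves strand 3? no. Count so far: 1
Gen 3: crossing 2x3. Involves strand 3? yes. Count so far: 2
Gen 4: crossing 1x4. Involves strand 3? no. Count so far: 2
Gen 5: crossing 3x2. Involves strand 3? yes. Count so far: 3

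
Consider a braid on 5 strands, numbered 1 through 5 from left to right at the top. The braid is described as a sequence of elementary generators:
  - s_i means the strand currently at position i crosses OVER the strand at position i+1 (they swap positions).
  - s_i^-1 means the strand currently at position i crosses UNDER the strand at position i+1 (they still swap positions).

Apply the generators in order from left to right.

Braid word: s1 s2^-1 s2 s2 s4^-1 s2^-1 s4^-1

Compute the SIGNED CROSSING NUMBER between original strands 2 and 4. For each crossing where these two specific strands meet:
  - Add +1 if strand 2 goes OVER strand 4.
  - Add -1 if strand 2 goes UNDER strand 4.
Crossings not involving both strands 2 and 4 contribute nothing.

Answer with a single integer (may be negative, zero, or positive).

Gen 1: crossing 1x2. Both 2&4? no. Sum: 0
Gen 2: crossing 1x3. Both 2&4? no. Sum: 0
Gen 3: crossing 3x1. Both 2&4? no. Sum: 0
Gen 4: crossing 1x3. Both 2&4? no. Sum: 0
Gen 5: crossing 4x5. Both 2&4? no. Sum: 0
Gen 6: crossing 3x1. Both 2&4? no. Sum: 0
Gen 7: crossing 5x4. Both 2&4? no. Sum: 0

Answer: 0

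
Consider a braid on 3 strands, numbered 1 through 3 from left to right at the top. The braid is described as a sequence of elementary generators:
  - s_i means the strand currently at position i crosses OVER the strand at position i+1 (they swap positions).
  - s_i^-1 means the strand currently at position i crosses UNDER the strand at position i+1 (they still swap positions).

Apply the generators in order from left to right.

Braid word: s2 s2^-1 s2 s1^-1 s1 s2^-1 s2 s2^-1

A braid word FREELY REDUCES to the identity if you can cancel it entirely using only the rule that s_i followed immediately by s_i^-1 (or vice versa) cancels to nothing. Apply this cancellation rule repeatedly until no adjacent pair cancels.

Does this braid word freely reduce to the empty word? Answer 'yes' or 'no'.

Answer: yes

Derivation:
Gen 1 (s2): push. Stack: [s2]
Gen 2 (s2^-1): cancels prior s2. Stack: []
Gen 3 (s2): push. Stack: [s2]
Gen 4 (s1^-1): push. Stack: [s2 s1^-1]
Gen 5 (s1): cancels prior s1^-1. Stack: [s2]
Gen 6 (s2^-1): cancels prior s2. Stack: []
Gen 7 (s2): push. Stack: [s2]
Gen 8 (s2^-1): cancels prior s2. Stack: []
Reduced word: (empty)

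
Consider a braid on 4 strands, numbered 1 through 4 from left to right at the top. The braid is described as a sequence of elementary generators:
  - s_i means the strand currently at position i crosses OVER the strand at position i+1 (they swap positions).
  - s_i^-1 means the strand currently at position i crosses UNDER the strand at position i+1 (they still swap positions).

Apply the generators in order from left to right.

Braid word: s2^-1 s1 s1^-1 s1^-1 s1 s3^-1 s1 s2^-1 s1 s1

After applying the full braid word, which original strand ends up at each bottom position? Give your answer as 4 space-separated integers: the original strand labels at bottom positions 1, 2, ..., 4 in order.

Gen 1 (s2^-1): strand 2 crosses under strand 3. Perm now: [1 3 2 4]
Gen 2 (s1): strand 1 crosses over strand 3. Perm now: [3 1 2 4]
Gen 3 (s1^-1): strand 3 crosses under strand 1. Perm now: [1 3 2 4]
Gen 4 (s1^-1): strand 1 crosses under strand 3. Perm now: [3 1 2 4]
Gen 5 (s1): strand 3 crosses over strand 1. Perm now: [1 3 2 4]
Gen 6 (s3^-1): strand 2 crosses under strand 4. Perm now: [1 3 4 2]
Gen 7 (s1): strand 1 crosses over strand 3. Perm now: [3 1 4 2]
Gen 8 (s2^-1): strand 1 crosses under strand 4. Perm now: [3 4 1 2]
Gen 9 (s1): strand 3 crosses over strand 4. Perm now: [4 3 1 2]
Gen 10 (s1): strand 4 crosses over strand 3. Perm now: [3 4 1 2]

Answer: 3 4 1 2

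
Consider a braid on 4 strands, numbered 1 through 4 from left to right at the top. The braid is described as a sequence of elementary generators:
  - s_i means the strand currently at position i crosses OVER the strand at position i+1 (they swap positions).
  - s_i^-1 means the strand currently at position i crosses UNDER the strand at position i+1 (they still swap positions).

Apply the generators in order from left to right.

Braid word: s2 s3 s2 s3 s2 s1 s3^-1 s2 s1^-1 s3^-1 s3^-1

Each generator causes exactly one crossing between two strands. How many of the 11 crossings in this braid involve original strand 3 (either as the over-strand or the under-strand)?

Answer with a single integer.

Gen 1: crossing 2x3. Involves strand 3? yes. Count so far: 1
Gen 2: crossing 2x4. Involves strand 3? no. Count so far: 1
Gen 3: crossing 3x4. Involves strand 3? yes. Count so far: 2
Gen 4: crossing 3x2. Involves strand 3? yes. Count so far: 3
Gen 5: crossing 4x2. Involves strand 3? no. Count so far: 3
Gen 6: crossing 1x2. Involves strand 3? no. Count so far: 3
Gen 7: crossing 4x3. Involves strand 3? yes. Count so far: 4
Gen 8: crossing 1x3. Involves strand 3? yes. Count so far: 5
Gen 9: crossing 2x3. Involves strand 3? yes. Count so far: 6
Gen 10: crossing 1x4. Involves strand 3? no. Count so far: 6
Gen 11: crossing 4x1. Involves strand 3? no. Count so far: 6

Answer: 6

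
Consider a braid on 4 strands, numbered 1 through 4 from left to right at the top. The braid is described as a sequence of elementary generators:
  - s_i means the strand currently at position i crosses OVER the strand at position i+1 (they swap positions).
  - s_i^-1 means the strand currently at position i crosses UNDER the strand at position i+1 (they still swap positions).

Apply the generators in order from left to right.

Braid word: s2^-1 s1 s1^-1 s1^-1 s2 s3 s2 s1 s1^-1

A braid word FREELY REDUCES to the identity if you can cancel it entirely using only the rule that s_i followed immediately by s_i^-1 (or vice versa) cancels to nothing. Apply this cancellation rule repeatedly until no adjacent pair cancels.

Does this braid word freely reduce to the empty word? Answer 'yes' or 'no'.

Answer: no

Derivation:
Gen 1 (s2^-1): push. Stack: [s2^-1]
Gen 2 (s1): push. Stack: [s2^-1 s1]
Gen 3 (s1^-1): cancels prior s1. Stack: [s2^-1]
Gen 4 (s1^-1): push. Stack: [s2^-1 s1^-1]
Gen 5 (s2): push. Stack: [s2^-1 s1^-1 s2]
Gen 6 (s3): push. Stack: [s2^-1 s1^-1 s2 s3]
Gen 7 (s2): push. Stack: [s2^-1 s1^-1 s2 s3 s2]
Gen 8 (s1): push. Stack: [s2^-1 s1^-1 s2 s3 s2 s1]
Gen 9 (s1^-1): cancels prior s1. Stack: [s2^-1 s1^-1 s2 s3 s2]
Reduced word: s2^-1 s1^-1 s2 s3 s2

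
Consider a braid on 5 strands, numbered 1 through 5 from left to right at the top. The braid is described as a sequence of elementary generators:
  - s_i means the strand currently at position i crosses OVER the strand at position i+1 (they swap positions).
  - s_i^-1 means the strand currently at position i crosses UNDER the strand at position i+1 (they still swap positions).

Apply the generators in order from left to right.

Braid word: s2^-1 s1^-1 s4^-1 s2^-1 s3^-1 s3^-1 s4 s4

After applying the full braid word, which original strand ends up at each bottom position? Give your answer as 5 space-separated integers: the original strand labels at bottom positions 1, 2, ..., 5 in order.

Answer: 3 2 1 5 4

Derivation:
Gen 1 (s2^-1): strand 2 crosses under strand 3. Perm now: [1 3 2 4 5]
Gen 2 (s1^-1): strand 1 crosses under strand 3. Perm now: [3 1 2 4 5]
Gen 3 (s4^-1): strand 4 crosses under strand 5. Perm now: [3 1 2 5 4]
Gen 4 (s2^-1): strand 1 crosses under strand 2. Perm now: [3 2 1 5 4]
Gen 5 (s3^-1): strand 1 crosses under strand 5. Perm now: [3 2 5 1 4]
Gen 6 (s3^-1): strand 5 crosses under strand 1. Perm now: [3 2 1 5 4]
Gen 7 (s4): strand 5 crosses over strand 4. Perm now: [3 2 1 4 5]
Gen 8 (s4): strand 4 crosses over strand 5. Perm now: [3 2 1 5 4]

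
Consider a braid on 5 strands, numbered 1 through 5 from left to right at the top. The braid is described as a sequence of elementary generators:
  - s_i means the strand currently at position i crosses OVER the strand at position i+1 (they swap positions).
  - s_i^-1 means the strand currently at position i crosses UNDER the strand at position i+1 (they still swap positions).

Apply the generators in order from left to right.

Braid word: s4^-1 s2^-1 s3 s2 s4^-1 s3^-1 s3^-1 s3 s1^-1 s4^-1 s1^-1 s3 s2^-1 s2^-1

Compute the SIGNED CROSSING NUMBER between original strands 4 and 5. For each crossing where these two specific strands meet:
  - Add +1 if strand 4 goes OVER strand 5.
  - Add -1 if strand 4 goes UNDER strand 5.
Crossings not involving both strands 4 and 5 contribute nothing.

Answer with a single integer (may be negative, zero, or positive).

Answer: -1

Derivation:
Gen 1: 4 under 5. Both 4&5? yes. Contrib: -1. Sum: -1
Gen 2: crossing 2x3. Both 4&5? no. Sum: -1
Gen 3: crossing 2x5. Both 4&5? no. Sum: -1
Gen 4: crossing 3x5. Both 4&5? no. Sum: -1
Gen 5: crossing 2x4. Both 4&5? no. Sum: -1
Gen 6: crossing 3x4. Both 4&5? no. Sum: -1
Gen 7: crossing 4x3. Both 4&5? no. Sum: -1
Gen 8: crossing 3x4. Both 4&5? no. Sum: -1
Gen 9: crossing 1x5. Both 4&5? no. Sum: -1
Gen 10: crossing 3x2. Both 4&5? no. Sum: -1
Gen 11: crossing 5x1. Both 4&5? no. Sum: -1
Gen 12: crossing 4x2. Both 4&5? no. Sum: -1
Gen 13: crossing 5x2. Both 4&5? no. Sum: -1
Gen 14: crossing 2x5. Both 4&5? no. Sum: -1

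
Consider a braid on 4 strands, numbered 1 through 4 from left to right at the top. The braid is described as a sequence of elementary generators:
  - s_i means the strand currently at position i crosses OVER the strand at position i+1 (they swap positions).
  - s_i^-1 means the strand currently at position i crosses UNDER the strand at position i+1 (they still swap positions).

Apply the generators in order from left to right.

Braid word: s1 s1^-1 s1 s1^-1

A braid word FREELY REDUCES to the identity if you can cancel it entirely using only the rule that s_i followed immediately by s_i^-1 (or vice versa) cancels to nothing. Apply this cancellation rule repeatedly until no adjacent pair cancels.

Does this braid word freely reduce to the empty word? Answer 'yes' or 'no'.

Answer: yes

Derivation:
Gen 1 (s1): push. Stack: [s1]
Gen 2 (s1^-1): cancels prior s1. Stack: []
Gen 3 (s1): push. Stack: [s1]
Gen 4 (s1^-1): cancels prior s1. Stack: []
Reduced word: (empty)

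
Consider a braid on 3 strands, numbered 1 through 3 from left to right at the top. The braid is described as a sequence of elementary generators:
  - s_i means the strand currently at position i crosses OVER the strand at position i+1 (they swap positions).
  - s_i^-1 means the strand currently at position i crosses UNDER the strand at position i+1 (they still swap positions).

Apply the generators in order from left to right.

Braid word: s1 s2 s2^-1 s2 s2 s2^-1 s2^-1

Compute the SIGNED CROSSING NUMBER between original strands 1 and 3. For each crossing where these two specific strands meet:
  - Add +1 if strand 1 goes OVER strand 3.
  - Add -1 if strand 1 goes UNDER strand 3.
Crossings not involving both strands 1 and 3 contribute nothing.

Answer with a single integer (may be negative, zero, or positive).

Gen 1: crossing 1x2. Both 1&3? no. Sum: 0
Gen 2: 1 over 3. Both 1&3? yes. Contrib: +1. Sum: 1
Gen 3: 3 under 1. Both 1&3? yes. Contrib: +1. Sum: 2
Gen 4: 1 over 3. Both 1&3? yes. Contrib: +1. Sum: 3
Gen 5: 3 over 1. Both 1&3? yes. Contrib: -1. Sum: 2
Gen 6: 1 under 3. Both 1&3? yes. Contrib: -1. Sum: 1
Gen 7: 3 under 1. Both 1&3? yes. Contrib: +1. Sum: 2

Answer: 2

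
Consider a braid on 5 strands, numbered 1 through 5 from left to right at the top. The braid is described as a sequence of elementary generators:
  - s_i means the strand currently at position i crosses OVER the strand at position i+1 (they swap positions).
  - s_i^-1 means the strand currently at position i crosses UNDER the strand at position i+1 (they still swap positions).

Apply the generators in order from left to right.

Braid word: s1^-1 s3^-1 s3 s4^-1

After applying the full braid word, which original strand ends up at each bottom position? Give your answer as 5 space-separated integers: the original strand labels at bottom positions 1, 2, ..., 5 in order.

Gen 1 (s1^-1): strand 1 crosses under strand 2. Perm now: [2 1 3 4 5]
Gen 2 (s3^-1): strand 3 crosses under strand 4. Perm now: [2 1 4 3 5]
Gen 3 (s3): strand 4 crosses over strand 3. Perm now: [2 1 3 4 5]
Gen 4 (s4^-1): strand 4 crosses under strand 5. Perm now: [2 1 3 5 4]

Answer: 2 1 3 5 4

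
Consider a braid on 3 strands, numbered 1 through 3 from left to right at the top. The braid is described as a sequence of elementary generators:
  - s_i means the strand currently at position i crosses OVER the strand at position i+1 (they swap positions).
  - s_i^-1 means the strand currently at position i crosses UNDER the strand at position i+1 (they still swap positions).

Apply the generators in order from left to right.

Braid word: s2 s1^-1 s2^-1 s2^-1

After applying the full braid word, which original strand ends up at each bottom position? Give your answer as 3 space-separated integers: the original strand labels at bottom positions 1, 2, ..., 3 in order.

Answer: 3 1 2

Derivation:
Gen 1 (s2): strand 2 crosses over strand 3. Perm now: [1 3 2]
Gen 2 (s1^-1): strand 1 crosses under strand 3. Perm now: [3 1 2]
Gen 3 (s2^-1): strand 1 crosses under strand 2. Perm now: [3 2 1]
Gen 4 (s2^-1): strand 2 crosses under strand 1. Perm now: [3 1 2]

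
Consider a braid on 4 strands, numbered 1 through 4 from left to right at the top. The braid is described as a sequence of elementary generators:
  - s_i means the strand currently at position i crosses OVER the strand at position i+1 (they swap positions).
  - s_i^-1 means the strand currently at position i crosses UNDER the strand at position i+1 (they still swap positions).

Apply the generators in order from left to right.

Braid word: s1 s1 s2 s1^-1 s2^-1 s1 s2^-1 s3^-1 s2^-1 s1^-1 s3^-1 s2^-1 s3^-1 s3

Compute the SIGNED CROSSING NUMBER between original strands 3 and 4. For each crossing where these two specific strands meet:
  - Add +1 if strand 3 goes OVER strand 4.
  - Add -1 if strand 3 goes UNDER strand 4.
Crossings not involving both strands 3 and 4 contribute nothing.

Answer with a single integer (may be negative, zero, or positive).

Gen 1: crossing 1x2. Both 3&4? no. Sum: 0
Gen 2: crossing 2x1. Both 3&4? no. Sum: 0
Gen 3: crossing 2x3. Both 3&4? no. Sum: 0
Gen 4: crossing 1x3. Both 3&4? no. Sum: 0
Gen 5: crossing 1x2. Both 3&4? no. Sum: 0
Gen 6: crossing 3x2. Both 3&4? no. Sum: 0
Gen 7: crossing 3x1. Both 3&4? no. Sum: 0
Gen 8: 3 under 4. Both 3&4? yes. Contrib: -1. Sum: -1
Gen 9: crossing 1x4. Both 3&4? no. Sum: -1
Gen 10: crossing 2x4. Both 3&4? no. Sum: -1
Gen 11: crossing 1x3. Both 3&4? no. Sum: -1
Gen 12: crossing 2x3. Both 3&4? no. Sum: -1
Gen 13: crossing 2x1. Both 3&4? no. Sum: -1
Gen 14: crossing 1x2. Both 3&4? no. Sum: -1

Answer: -1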